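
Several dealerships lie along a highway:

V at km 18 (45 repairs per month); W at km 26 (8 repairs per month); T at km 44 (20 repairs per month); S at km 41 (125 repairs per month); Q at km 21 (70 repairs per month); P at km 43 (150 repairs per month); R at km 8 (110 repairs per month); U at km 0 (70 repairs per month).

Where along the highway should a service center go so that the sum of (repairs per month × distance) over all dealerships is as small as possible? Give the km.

x = 26

For a sum of weighted absolute distances on a line, the optimum is the weighted median (not the mean). Total weight W = 598; half-weight = 299.
Sort by position and accumulate weight:
  km 0 (U, w=70) → cum 70
  km 8 (R, w=110) → cum 180
  km 18 (V, w=45) → cum 225
  km 21 (Q, w=70) → cum 295
  km 26 (W, w=8) → cum 303  ≥ 299 → median here
  km 41 (S, w=125) → cum 428
  km 43 (P, w=150) → cum 578
  km 44 (T, w=20) → cum 598
Optimal location: km 26.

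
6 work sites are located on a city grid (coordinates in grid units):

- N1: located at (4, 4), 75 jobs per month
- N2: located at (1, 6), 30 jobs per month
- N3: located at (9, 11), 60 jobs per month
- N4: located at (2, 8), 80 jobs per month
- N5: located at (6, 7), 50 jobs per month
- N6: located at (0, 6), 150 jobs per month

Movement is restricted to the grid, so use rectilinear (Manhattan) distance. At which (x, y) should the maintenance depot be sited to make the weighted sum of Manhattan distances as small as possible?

Manhattan distance separates: Σwᵢ(|x−xᵢ|+|y−yᵢ|) = Σwᵢ|x−xᵢ| + Σwᵢ|y−yᵢ|, so x and y are optimised independently as 1-D weighted medians.
Total weight W = 445; half = 222.5.
x-coordinate, sorted with cumulative weight:
  x=0 (N6, w=150) cum 150
  x=1 (N2, w=30) cum 180
  x=2 (N4, w=80) cum 260  ← median
  x=4 (N1, w=75) cum 335
  x=6 (N5, w=50) cum 385
  x=9 (N3, w=60) cum 445
⇒ x* = 2
y-coordinate, sorted with cumulative weight:
  y=4 (N1, w=75) cum 75
  y=6 (N2, w=30) cum 105
  y=6 (N6, w=150) cum 255  ← median
  y=7 (N5, w=50) cum 305
  y=8 (N4, w=80) cum 385
  y=11 (N3, w=60) cum 445
⇒ y* = 6

(2, 6)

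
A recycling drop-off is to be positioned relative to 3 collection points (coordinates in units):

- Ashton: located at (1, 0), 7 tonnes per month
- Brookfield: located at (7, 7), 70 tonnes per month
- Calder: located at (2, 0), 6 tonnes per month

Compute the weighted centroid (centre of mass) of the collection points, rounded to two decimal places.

(6.13, 5.90)

The minimiser of Σwᵢ‖p−pᵢ‖² is the weighted centroid p* = (Σwᵢpᵢ)/(Σwᵢ).
Σwᵢ = 83.
Σwᵢxᵢ = 7·1 + 70·7 + 6·2 = 509.
Σwᵢyᵢ = 7·0 + 70·7 + 6·0 = 490.
x* = 509/83 = 6.13, y* = 490/83 = 5.90.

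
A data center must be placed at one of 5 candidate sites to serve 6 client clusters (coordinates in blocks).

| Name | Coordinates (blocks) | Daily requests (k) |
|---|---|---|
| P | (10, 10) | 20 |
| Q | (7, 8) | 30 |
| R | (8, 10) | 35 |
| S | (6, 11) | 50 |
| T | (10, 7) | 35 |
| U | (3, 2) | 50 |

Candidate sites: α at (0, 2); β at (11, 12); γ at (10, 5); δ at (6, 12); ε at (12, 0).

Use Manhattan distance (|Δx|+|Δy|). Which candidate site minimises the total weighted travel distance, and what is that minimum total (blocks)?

δ, total 1425 blocks

Total weighted distance at each candidate:
  α (0, 2): total = 2735
  β (11, 12): total = 1885
  γ (10, 5): total = 1595
  δ (6, 12): total = 1425
  ε (12, 0): total = 2835
Minimum is at δ with total 1425 blocks.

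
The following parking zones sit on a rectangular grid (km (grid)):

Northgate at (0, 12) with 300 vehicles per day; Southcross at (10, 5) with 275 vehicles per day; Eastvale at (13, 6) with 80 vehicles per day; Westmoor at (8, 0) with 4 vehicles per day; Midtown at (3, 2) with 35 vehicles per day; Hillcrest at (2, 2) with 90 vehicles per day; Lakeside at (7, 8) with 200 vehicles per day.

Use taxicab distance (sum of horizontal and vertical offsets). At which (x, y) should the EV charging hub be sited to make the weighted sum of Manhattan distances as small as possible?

(7, 8)

Manhattan distance separates: Σwᵢ(|x−xᵢ|+|y−yᵢ|) = Σwᵢ|x−xᵢ| + Σwᵢ|y−yᵢ|, so x and y are optimised independently as 1-D weighted medians.
Total weight W = 984; half = 492.
x-coordinate, sorted with cumulative weight:
  x=0 (Northgate, w=300) cum 300
  x=2 (Hillcrest, w=90) cum 390
  x=3 (Midtown, w=35) cum 425
  x=7 (Lakeside, w=200) cum 625  ← median
  x=8 (Westmoor, w=4) cum 629
  x=10 (Southcross, w=275) cum 904
  x=13 (Eastvale, w=80) cum 984
⇒ x* = 7
y-coordinate, sorted with cumulative weight:
  y=0 (Westmoor, w=4) cum 4
  y=2 (Midtown, w=35) cum 39
  y=2 (Hillcrest, w=90) cum 129
  y=5 (Southcross, w=275) cum 404
  y=6 (Eastvale, w=80) cum 484
  y=8 (Lakeside, w=200) cum 684  ← median
  y=12 (Northgate, w=300) cum 984
⇒ y* = 8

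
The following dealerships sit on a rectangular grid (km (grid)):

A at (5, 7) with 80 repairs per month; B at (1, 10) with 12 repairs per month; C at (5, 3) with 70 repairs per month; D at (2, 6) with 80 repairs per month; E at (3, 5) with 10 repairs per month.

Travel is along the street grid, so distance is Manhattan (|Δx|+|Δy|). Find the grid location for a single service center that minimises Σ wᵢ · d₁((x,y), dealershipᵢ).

Manhattan distance separates: Σwᵢ(|x−xᵢ|+|y−yᵢ|) = Σwᵢ|x−xᵢ| + Σwᵢ|y−yᵢ|, so x and y are optimised independently as 1-D weighted medians.
Total weight W = 252; half = 126.
x-coordinate, sorted with cumulative weight:
  x=1 (B, w=12) cum 12
  x=2 (D, w=80) cum 92
  x=3 (E, w=10) cum 102
  x=5 (A, w=80) cum 182  ← median
  x=5 (C, w=70) cum 252
⇒ x* = 5
y-coordinate, sorted with cumulative weight:
  y=3 (C, w=70) cum 70
  y=5 (E, w=10) cum 80
  y=6 (D, w=80) cum 160  ← median
  y=7 (A, w=80) cum 240
  y=10 (B, w=12) cum 252
⇒ y* = 6

(5, 6)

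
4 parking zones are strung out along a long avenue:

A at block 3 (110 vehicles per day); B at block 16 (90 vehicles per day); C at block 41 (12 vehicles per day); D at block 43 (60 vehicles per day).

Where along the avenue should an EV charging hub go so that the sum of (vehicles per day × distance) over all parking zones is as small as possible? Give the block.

For a sum of weighted absolute distances on a line, the optimum is the weighted median (not the mean). Total weight W = 272; half-weight = 136.
Sort by position and accumulate weight:
  block 3 (A, w=110) → cum 110
  block 16 (B, w=90) → cum 200  ≥ 136 → median here
  block 41 (C, w=12) → cum 212
  block 43 (D, w=60) → cum 272
Optimal location: block 16.

x = 16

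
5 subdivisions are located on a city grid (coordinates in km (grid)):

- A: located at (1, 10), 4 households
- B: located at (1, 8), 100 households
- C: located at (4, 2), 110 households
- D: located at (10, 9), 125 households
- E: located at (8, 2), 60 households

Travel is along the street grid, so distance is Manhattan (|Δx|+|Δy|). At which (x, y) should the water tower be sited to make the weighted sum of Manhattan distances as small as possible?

Manhattan distance separates: Σwᵢ(|x−xᵢ|+|y−yᵢ|) = Σwᵢ|x−xᵢ| + Σwᵢ|y−yᵢ|, so x and y are optimised independently as 1-D weighted medians.
Total weight W = 399; half = 199.5.
x-coordinate, sorted with cumulative weight:
  x=1 (A, w=4) cum 4
  x=1 (B, w=100) cum 104
  x=4 (C, w=110) cum 214  ← median
  x=8 (E, w=60) cum 274
  x=10 (D, w=125) cum 399
⇒ x* = 4
y-coordinate, sorted with cumulative weight:
  y=2 (C, w=110) cum 110
  y=2 (E, w=60) cum 170
  y=8 (B, w=100) cum 270  ← median
  y=9 (D, w=125) cum 395
  y=10 (A, w=4) cum 399
⇒ y* = 8

(4, 8)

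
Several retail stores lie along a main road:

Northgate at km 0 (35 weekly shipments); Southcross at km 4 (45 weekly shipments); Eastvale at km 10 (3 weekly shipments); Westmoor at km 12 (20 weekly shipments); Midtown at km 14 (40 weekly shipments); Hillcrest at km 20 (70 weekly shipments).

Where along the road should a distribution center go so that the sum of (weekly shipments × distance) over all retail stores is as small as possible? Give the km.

For a sum of weighted absolute distances on a line, the optimum is the weighted median (not the mean). Total weight W = 213; half-weight = 106.5.
Sort by position and accumulate weight:
  km 0 (Northgate, w=35) → cum 35
  km 4 (Southcross, w=45) → cum 80
  km 10 (Eastvale, w=3) → cum 83
  km 12 (Westmoor, w=20) → cum 103
  km 14 (Midtown, w=40) → cum 143  ≥ 106.5 → median here
  km 20 (Hillcrest, w=70) → cum 213
Optimal location: km 14.

x = 14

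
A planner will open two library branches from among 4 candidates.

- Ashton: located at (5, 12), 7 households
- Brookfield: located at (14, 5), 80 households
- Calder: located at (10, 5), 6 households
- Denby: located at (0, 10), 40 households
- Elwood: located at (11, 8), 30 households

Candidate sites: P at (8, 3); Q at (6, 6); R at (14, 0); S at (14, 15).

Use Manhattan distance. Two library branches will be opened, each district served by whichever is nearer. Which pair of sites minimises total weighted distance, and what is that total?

{Q, R}, total 1089

Evaluate every pair (each demand assigned to the nearer of the two):
  {Q, R}: total = 1089
  {P, Q}: total = 1323
  {P, R}: total = 1348
  {Q, S}: total = 1409
  {P, S}: total = 1588
  {R, S}: total = 1598
Best pair: {Q, R} with total 1089.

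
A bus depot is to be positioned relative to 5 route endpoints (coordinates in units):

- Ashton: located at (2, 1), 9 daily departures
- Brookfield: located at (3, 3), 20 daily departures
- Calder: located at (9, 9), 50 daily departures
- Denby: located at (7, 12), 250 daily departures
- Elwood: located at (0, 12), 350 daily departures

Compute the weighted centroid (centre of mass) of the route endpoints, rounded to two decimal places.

(3.35, 11.37)

The minimiser of Σwᵢ‖p−pᵢ‖² is the weighted centroid p* = (Σwᵢpᵢ)/(Σwᵢ).
Σwᵢ = 679.
Σwᵢxᵢ = 9·2 + 20·3 + 50·9 + 250·7 + 350·0 = 2278.
Σwᵢyᵢ = 9·1 + 20·3 + 50·9 + 250·12 + 350·12 = 7719.
x* = 2278/679 = 3.35, y* = 7719/679 = 11.37.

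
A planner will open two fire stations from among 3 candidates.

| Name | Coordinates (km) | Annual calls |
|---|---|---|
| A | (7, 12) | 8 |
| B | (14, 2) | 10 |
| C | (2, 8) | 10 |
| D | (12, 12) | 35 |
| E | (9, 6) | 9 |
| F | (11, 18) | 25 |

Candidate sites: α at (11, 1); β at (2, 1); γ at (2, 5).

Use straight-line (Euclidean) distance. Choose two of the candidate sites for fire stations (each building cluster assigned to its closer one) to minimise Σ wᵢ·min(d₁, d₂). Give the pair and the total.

{α, γ}, total 960.8

Evaluate every pair (each demand assigned to the nearer of the two):
  {α, γ}: total = 960.8
  {α, β}: total = 1055.3
  {β, γ}: total = 1105.4
Best pair: {α, γ} with total 960.8.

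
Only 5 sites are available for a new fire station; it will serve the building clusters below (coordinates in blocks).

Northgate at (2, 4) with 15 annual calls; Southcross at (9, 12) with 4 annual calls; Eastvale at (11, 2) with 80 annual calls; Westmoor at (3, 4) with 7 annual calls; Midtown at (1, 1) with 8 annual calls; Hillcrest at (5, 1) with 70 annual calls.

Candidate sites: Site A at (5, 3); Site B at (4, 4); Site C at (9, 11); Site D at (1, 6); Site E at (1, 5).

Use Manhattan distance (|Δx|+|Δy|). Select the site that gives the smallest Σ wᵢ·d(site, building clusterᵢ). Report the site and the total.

Total weighted distance at each candidate:
  Site A (5, 3): total = 881
  Site B (4, 4): total = 1137
  Site C (9, 11): total = 2309
  Site D (1, 6): total = 1919
  Site E (1, 5): total = 1743
Minimum is at Site A with total 881 blocks.

Site A, total 881 blocks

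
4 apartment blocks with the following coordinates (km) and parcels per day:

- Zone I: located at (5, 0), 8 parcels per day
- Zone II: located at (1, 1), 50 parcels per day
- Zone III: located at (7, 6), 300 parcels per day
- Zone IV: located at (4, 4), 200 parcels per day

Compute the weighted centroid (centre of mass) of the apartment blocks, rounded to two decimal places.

(5.36, 4.75)

The minimiser of Σwᵢ‖p−pᵢ‖² is the weighted centroid p* = (Σwᵢpᵢ)/(Σwᵢ).
Σwᵢ = 558.
Σwᵢxᵢ = 8·5 + 50·1 + 300·7 + 200·4 = 2990.
Σwᵢyᵢ = 8·0 + 50·1 + 300·6 + 200·4 = 2650.
x* = 2990/558 = 5.36, y* = 2650/558 = 4.75.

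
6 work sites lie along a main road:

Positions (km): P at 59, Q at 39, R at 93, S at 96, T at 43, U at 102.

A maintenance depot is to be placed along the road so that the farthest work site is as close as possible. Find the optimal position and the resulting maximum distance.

location 70.5, max distance 31.5

The 1-center on a line is the midpoint of the two extreme points: leftmost at 39, rightmost at 102.
Optimal location = (39 + 102)/2 = 70.5; maximum distance = (102 − 39)/2 = 31.5.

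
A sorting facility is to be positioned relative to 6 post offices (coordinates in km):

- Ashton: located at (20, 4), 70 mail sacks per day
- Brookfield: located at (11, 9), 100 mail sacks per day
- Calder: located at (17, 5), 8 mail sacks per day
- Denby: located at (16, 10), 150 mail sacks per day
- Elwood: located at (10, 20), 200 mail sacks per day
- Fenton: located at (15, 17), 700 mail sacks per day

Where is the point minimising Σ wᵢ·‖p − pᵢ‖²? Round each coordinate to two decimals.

The minimiser of Σwᵢ‖p−pᵢ‖² is the weighted centroid p* = (Σwᵢpᵢ)/(Σwᵢ).
Σwᵢ = 1228.
Σwᵢxᵢ = 70·20 + 100·11 + 8·17 + 150·16 + 200·10 + 700·15 = 17536.
Σwᵢyᵢ = 70·4 + 100·9 + 8·5 + 150·10 + 200·20 + 700·17 = 18620.
x* = 17536/1228 = 14.28, y* = 18620/1228 = 15.16.

(14.28, 15.16)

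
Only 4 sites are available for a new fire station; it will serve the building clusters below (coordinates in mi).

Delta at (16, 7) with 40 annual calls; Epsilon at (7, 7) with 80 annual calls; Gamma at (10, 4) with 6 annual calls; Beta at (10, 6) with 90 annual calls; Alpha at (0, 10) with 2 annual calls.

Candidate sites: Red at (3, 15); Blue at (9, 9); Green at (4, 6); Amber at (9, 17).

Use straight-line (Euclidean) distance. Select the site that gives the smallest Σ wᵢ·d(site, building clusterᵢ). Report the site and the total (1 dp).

Total weighted distance at each candidate:
  Red (3, 15): total = 2442.2
  Blue (9, 9): total = 850.8
  Green (4, 6): total = 1323.9
  Amber (9, 17): total = 2399.2
Minimum is at Blue with total 850.8 mi.

Blue, total 850.8 mi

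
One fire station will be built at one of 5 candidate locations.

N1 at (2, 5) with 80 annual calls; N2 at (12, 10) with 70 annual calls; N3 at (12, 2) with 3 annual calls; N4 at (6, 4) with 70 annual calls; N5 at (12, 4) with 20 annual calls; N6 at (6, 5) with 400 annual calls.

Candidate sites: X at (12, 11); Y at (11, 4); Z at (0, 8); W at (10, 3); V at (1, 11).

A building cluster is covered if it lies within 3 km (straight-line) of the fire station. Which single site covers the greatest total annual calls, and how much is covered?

Coverage radius r = 3 km; a point is covered iff (Δx)²+(Δy)² ≤ 3² = 9.
  X (12, 11): covers {N2} → 70
  Y (11, 4): covers {N3, N5} → 23
  Z (0, 8): covers {none} → 0
  W (10, 3): covers {N3, N5} → 23
  V (1, 11): covers {none} → 0
Maximum coverage at X: 70 annual calls.

X, covering 70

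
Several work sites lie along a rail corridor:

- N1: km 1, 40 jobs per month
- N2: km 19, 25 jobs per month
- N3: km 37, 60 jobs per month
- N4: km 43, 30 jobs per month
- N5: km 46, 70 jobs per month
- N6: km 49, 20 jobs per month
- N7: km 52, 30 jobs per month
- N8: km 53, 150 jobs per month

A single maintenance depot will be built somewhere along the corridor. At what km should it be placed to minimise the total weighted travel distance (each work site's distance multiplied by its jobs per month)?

For a sum of weighted absolute distances on a line, the optimum is the weighted median (not the mean). Total weight W = 425; half-weight = 212.5.
Sort by position and accumulate weight:
  km 1 (N1, w=40) → cum 40
  km 19 (N2, w=25) → cum 65
  km 37 (N3, w=60) → cum 125
  km 43 (N4, w=30) → cum 155
  km 46 (N5, w=70) → cum 225  ≥ 212.5 → median here
  km 49 (N6, w=20) → cum 245
  km 52 (N7, w=30) → cum 275
  km 53 (N8, w=150) → cum 425
Optimal location: km 46.

x = 46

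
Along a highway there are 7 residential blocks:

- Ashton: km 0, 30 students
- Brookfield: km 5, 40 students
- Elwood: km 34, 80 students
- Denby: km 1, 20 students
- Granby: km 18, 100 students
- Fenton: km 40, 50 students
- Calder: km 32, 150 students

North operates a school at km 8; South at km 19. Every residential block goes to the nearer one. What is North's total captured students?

90

The indifferent point is the midpoint (8+19)/2 = 13.5; residential blocks left of it (closer to North at 8) go to North, those right go to South.
  Ashton at 0 (w=30) → North
  Denby at 1 (w=20) → North
  Brookfield at 5 (w=40) → North
  Granby at 18 (w=100) → South
  Calder at 32 (w=150) → South
  Elwood at 34 (w=80) → South
  Fenton at 40 (w=50) → South
North captures 90; South captures 380.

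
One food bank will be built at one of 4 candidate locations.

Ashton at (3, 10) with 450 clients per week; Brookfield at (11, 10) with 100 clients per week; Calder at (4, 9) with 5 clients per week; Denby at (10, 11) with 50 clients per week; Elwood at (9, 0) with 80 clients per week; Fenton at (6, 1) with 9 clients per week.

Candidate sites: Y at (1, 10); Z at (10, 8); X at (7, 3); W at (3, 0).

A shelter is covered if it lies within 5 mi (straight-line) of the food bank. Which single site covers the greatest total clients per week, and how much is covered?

Y, covering 455

Coverage radius r = 5 mi; a point is covered iff (Δx)²+(Δy)² ≤ 5² = 25.
  Y (1, 10): covers {Ashton, Calder} → 455
  Z (10, 8): covers {Brookfield, Denby} → 150
  X (7, 3): covers {Elwood, Fenton} → 89
  W (3, 0): covers {Fenton} → 9
Maximum coverage at Y: 455 clients per week.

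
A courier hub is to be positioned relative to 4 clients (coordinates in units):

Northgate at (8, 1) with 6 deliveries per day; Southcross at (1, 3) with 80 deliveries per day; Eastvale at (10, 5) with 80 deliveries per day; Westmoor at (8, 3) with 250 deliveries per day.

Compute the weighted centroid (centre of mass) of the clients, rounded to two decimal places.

(7.04, 3.36)

The minimiser of Σwᵢ‖p−pᵢ‖² is the weighted centroid p* = (Σwᵢpᵢ)/(Σwᵢ).
Σwᵢ = 416.
Σwᵢxᵢ = 6·8 + 80·1 + 80·10 + 250·8 = 2928.
Σwᵢyᵢ = 6·1 + 80·3 + 80·5 + 250·3 = 1396.
x* = 2928/416 = 7.04, y* = 1396/416 = 3.36.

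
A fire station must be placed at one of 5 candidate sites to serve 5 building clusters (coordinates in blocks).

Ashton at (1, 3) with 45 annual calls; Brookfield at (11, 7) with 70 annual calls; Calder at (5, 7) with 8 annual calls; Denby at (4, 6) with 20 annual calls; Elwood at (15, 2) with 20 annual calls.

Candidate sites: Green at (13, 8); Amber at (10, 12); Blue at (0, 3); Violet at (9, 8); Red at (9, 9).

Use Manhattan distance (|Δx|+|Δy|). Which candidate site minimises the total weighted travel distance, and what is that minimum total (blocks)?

Total weighted distance at each candidate:
  Green (13, 8): total = 1427
  Amber (10, 12): total = 1850
  Blue (0, 3): total = 1627
  Violet (9, 8): total = 1215
  Red (9, 9): total = 1378
Minimum is at Violet with total 1215 blocks.

Violet, total 1215 blocks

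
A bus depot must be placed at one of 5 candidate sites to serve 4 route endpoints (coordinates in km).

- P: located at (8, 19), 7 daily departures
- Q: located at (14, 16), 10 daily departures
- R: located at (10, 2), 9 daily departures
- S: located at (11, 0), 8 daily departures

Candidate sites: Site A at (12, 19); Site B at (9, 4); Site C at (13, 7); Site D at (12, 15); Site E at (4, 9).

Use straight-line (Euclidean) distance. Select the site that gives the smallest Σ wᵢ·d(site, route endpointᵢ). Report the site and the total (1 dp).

Site B, total 291.1 km

Total weighted distance at each candidate:
  Site A (12, 19): total = 370.3
  Site B (9, 4): total = 291.1
  Site C (13, 7): total = 292.3
  Site D (12, 15): total = 300.6
  Site E (4, 9): total = 371.6
Minimum is at Site B with total 291.1 km.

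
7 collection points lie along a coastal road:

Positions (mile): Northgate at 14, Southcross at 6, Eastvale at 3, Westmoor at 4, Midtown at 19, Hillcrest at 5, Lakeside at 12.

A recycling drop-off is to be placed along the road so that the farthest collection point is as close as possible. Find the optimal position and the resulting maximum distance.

location 11, max distance 8

The 1-center on a line is the midpoint of the two extreme points: leftmost at 3, rightmost at 19.
Optimal location = (3 + 19)/2 = 11; maximum distance = (19 − 3)/2 = 8.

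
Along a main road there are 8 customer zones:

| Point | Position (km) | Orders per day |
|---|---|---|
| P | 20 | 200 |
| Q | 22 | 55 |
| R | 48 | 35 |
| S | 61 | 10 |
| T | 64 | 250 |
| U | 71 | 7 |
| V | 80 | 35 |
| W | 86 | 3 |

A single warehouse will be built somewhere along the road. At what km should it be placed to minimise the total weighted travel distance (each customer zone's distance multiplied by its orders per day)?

For a sum of weighted absolute distances on a line, the optimum is the weighted median (not the mean). Total weight W = 595; half-weight = 297.5.
Sort by position and accumulate weight:
  km 20 (P, w=200) → cum 200
  km 22 (Q, w=55) → cum 255
  km 48 (R, w=35) → cum 290
  km 61 (S, w=10) → cum 300  ≥ 297.5 → median here
  km 64 (T, w=250) → cum 550
  km 71 (U, w=7) → cum 557
  km 80 (V, w=35) → cum 592
  km 86 (W, w=3) → cum 595
Optimal location: km 61.

x = 61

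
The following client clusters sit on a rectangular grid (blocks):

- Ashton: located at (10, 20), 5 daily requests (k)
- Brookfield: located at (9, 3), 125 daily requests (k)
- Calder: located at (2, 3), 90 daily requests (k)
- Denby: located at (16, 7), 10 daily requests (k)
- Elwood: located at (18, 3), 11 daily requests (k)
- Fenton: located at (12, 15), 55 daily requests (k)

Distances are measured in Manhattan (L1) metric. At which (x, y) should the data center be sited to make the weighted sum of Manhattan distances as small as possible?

(9, 3)

Manhattan distance separates: Σwᵢ(|x−xᵢ|+|y−yᵢ|) = Σwᵢ|x−xᵢ| + Σwᵢ|y−yᵢ|, so x and y are optimised independently as 1-D weighted medians.
Total weight W = 296; half = 148.
x-coordinate, sorted with cumulative weight:
  x=2 (Calder, w=90) cum 90
  x=9 (Brookfield, w=125) cum 215  ← median
  x=10 (Ashton, w=5) cum 220
  x=12 (Fenton, w=55) cum 275
  x=16 (Denby, w=10) cum 285
  x=18 (Elwood, w=11) cum 296
⇒ x* = 9
y-coordinate, sorted with cumulative weight:
  y=3 (Brookfield, w=125) cum 125
  y=3 (Calder, w=90) cum 215  ← median
  y=3 (Elwood, w=11) cum 226
  y=7 (Denby, w=10) cum 236
  y=15 (Fenton, w=55) cum 291
  y=20 (Ashton, w=5) cum 296
⇒ y* = 3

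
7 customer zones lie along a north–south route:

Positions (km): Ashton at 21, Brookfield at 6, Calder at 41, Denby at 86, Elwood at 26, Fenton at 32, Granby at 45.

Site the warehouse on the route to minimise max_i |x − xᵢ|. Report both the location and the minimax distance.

The 1-center on a line is the midpoint of the two extreme points: leftmost at 6, rightmost at 86.
Optimal location = (6 + 86)/2 = 46; maximum distance = (86 − 6)/2 = 40.

location 46, max distance 40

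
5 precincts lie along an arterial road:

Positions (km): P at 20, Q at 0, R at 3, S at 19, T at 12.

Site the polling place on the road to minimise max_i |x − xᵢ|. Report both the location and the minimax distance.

location 10, max distance 10

The 1-center on a line is the midpoint of the two extreme points: leftmost at 0, rightmost at 20.
Optimal location = (0 + 20)/2 = 10; maximum distance = (20 − 0)/2 = 10.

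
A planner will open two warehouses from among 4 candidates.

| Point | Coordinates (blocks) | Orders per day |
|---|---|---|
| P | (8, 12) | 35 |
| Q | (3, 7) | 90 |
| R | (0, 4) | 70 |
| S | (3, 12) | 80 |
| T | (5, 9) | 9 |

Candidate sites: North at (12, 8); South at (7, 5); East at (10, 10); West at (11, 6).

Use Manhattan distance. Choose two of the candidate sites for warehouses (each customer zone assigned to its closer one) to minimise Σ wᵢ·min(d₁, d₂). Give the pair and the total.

{South, East}, total 2014

Evaluate every pair (each demand assigned to the nearer of the two):
  {South, East}: total = 2014
  {North, South}: total = 2314
  {South, West}: total = 2314
  {East, West}: total = 2634
  {North, East}: total = 2934
  {North, West}: total = 3112
Best pair: {South, East} with total 2014.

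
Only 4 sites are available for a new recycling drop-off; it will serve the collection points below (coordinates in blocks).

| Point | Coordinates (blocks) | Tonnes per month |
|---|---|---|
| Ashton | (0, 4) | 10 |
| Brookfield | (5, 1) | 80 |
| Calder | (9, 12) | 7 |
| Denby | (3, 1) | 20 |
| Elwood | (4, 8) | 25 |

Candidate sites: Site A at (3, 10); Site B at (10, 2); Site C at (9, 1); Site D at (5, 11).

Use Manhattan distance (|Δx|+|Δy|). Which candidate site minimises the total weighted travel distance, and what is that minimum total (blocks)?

Site C, total 937 blocks

Total weighted distance at each candidate:
  Site A (3, 10): total = 1281
  Site B (10, 2): total = 1137
  Site C (9, 1): total = 937
  Site D (5, 11): total = 1295
Minimum is at Site C with total 937 blocks.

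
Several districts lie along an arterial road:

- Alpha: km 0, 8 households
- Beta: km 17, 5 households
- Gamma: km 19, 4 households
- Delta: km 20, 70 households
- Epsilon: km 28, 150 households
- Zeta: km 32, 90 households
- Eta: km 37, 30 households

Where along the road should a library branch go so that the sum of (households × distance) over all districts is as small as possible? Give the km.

For a sum of weighted absolute distances on a line, the optimum is the weighted median (not the mean). Total weight W = 357; half-weight = 178.5.
Sort by position and accumulate weight:
  km 0 (Alpha, w=8) → cum 8
  km 17 (Beta, w=5) → cum 13
  km 19 (Gamma, w=4) → cum 17
  km 20 (Delta, w=70) → cum 87
  km 28 (Epsilon, w=150) → cum 237  ≥ 178.5 → median here
  km 32 (Zeta, w=90) → cum 327
  km 37 (Eta, w=30) → cum 357
Optimal location: km 28.

x = 28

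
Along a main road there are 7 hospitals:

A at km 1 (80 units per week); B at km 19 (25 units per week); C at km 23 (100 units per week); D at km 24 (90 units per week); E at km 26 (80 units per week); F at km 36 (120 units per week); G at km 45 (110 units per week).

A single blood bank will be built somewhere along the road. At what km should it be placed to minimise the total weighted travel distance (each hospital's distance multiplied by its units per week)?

For a sum of weighted absolute distances on a line, the optimum is the weighted median (not the mean). Total weight W = 605; half-weight = 302.5.
Sort by position and accumulate weight:
  km 1 (A, w=80) → cum 80
  km 19 (B, w=25) → cum 105
  km 23 (C, w=100) → cum 205
  km 24 (D, w=90) → cum 295
  km 26 (E, w=80) → cum 375  ≥ 302.5 → median here
  km 36 (F, w=120) → cum 495
  km 45 (G, w=110) → cum 605
Optimal location: km 26.

x = 26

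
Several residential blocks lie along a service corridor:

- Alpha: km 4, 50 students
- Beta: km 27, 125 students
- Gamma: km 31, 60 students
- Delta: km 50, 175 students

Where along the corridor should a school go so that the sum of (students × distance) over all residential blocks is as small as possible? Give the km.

For a sum of weighted absolute distances on a line, the optimum is the weighted median (not the mean). Total weight W = 410; half-weight = 205.
Sort by position and accumulate weight:
  km 4 (Alpha, w=50) → cum 50
  km 27 (Beta, w=125) → cum 175
  km 31 (Gamma, w=60) → cum 235  ≥ 205 → median here
  km 50 (Delta, w=175) → cum 410
Optimal location: km 31.

x = 31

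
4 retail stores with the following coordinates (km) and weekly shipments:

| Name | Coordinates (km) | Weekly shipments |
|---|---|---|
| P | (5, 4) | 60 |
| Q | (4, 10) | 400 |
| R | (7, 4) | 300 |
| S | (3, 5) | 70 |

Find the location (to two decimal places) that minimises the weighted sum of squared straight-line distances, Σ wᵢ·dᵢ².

(5.07, 6.98)

The minimiser of Σwᵢ‖p−pᵢ‖² is the weighted centroid p* = (Σwᵢpᵢ)/(Σwᵢ).
Σwᵢ = 830.
Σwᵢxᵢ = 60·5 + 400·4 + 300·7 + 70·3 = 4210.
Σwᵢyᵢ = 60·4 + 400·10 + 300·4 + 70·5 = 5790.
x* = 4210/830 = 5.07, y* = 5790/830 = 6.98.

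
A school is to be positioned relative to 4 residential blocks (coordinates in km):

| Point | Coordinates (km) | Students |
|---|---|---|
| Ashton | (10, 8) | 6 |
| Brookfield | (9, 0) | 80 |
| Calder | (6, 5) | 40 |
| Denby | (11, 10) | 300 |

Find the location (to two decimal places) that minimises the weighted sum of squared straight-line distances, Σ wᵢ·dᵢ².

The minimiser of Σwᵢ‖p−pᵢ‖² is the weighted centroid p* = (Σwᵢpᵢ)/(Σwᵢ).
Σwᵢ = 426.
Σwᵢxᵢ = 6·10 + 80·9 + 40·6 + 300·11 = 4320.
Σwᵢyᵢ = 6·8 + 80·0 + 40·5 + 300·10 = 3248.
x* = 4320/426 = 10.14, y* = 3248/426 = 7.62.

(10.14, 7.62)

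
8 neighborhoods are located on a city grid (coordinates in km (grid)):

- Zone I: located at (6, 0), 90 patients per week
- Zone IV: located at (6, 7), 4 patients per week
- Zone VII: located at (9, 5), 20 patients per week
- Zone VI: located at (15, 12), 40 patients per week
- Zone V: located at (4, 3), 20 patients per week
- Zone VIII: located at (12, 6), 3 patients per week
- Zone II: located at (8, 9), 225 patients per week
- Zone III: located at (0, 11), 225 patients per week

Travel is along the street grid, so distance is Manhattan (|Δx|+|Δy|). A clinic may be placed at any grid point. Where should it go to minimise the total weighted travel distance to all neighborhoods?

Manhattan distance separates: Σwᵢ(|x−xᵢ|+|y−yᵢ|) = Σwᵢ|x−xᵢ| + Σwᵢ|y−yᵢ|, so x and y are optimised independently as 1-D weighted medians.
Total weight W = 627; half = 313.5.
x-coordinate, sorted with cumulative weight:
  x=0 (Zone III, w=225) cum 225
  x=4 (Zone V, w=20) cum 245
  x=6 (Zone I, w=90) cum 335  ← median
  x=6 (Zone IV, w=4) cum 339
  x=8 (Zone II, w=225) cum 564
  x=9 (Zone VII, w=20) cum 584
  x=12 (Zone VIII, w=3) cum 587
  x=15 (Zone VI, w=40) cum 627
⇒ x* = 6
y-coordinate, sorted with cumulative weight:
  y=0 (Zone I, w=90) cum 90
  y=3 (Zone V, w=20) cum 110
  y=5 (Zone VII, w=20) cum 130
  y=6 (Zone VIII, w=3) cum 133
  y=7 (Zone IV, w=4) cum 137
  y=9 (Zone II, w=225) cum 362  ← median
  y=11 (Zone III, w=225) cum 587
  y=12 (Zone VI, w=40) cum 627
⇒ y* = 9

(6, 9)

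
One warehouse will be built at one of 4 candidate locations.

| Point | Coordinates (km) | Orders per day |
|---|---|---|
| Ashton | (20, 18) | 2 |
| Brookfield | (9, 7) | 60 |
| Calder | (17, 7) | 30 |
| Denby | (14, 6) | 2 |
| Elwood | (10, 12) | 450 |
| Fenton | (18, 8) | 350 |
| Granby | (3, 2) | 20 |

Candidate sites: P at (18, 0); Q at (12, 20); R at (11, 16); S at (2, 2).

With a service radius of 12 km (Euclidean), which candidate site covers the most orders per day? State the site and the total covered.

Coverage radius r = 12 km; a point is covered iff (Δx)²+(Δy)² ≤ 12² = 144.
  P (18, 0): covers {Brookfield, Calder, Denby, Fenton} → 442
  Q (12, 20): covers {Ashton, Elwood} → 452
  R (11, 16): covers {Ashton, Brookfield, Calder, Denby, Elwood, Fenton} → 894
  S (2, 2): covers {Brookfield, Granby} → 80
Maximum coverage at R: 894 orders per day.

R, covering 894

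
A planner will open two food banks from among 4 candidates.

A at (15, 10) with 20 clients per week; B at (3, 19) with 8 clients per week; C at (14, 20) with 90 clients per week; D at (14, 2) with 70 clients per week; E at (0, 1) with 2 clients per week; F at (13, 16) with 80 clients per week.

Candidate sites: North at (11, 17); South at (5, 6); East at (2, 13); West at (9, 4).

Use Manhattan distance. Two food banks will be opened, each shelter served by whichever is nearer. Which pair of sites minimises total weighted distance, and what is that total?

Evaluate every pair (each demand assigned to the nearer of the two):
  {North, West}: total = 1594
  {North, South}: total = 2010
  {North, East}: total = 2344
  {East, West}: total = 3640
  {South, West}: total = 4040
  {South, East}: total = 4096
Best pair: {North, West} with total 1594.

{North, West}, total 1594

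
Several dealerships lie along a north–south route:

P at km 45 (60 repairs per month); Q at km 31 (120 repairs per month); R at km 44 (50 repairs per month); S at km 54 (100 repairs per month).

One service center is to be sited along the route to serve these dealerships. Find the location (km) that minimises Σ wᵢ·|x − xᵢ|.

x = 44

For a sum of weighted absolute distances on a line, the optimum is the weighted median (not the mean). Total weight W = 330; half-weight = 165.
Sort by position and accumulate weight:
  km 31 (Q, w=120) → cum 120
  km 44 (R, w=50) → cum 170  ≥ 165 → median here
  km 45 (P, w=60) → cum 230
  km 54 (S, w=100) → cum 330
Optimal location: km 44.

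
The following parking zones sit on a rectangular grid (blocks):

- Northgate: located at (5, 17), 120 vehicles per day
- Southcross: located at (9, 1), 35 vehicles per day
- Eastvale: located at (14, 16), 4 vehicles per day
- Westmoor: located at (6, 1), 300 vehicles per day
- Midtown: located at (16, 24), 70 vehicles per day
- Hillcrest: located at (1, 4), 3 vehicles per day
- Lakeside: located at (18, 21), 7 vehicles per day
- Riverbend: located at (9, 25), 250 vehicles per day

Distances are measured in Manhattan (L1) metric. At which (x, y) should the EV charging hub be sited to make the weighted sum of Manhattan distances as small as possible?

(6, 17)

Manhattan distance separates: Σwᵢ(|x−xᵢ|+|y−yᵢ|) = Σwᵢ|x−xᵢ| + Σwᵢ|y−yᵢ|, so x and y are optimised independently as 1-D weighted medians.
Total weight W = 789; half = 394.5.
x-coordinate, sorted with cumulative weight:
  x=1 (Hillcrest, w=3) cum 3
  x=5 (Northgate, w=120) cum 123
  x=6 (Westmoor, w=300) cum 423  ← median
  x=9 (Southcross, w=35) cum 458
  x=9 (Riverbend, w=250) cum 708
  x=14 (Eastvale, w=4) cum 712
  x=16 (Midtown, w=70) cum 782
  x=18 (Lakeside, w=7) cum 789
⇒ x* = 6
y-coordinate, sorted with cumulative weight:
  y=1 (Southcross, w=35) cum 35
  y=1 (Westmoor, w=300) cum 335
  y=4 (Hillcrest, w=3) cum 338
  y=16 (Eastvale, w=4) cum 342
  y=17 (Northgate, w=120) cum 462  ← median
  y=21 (Lakeside, w=7) cum 469
  y=24 (Midtown, w=70) cum 539
  y=25 (Riverbend, w=250) cum 789
⇒ y* = 17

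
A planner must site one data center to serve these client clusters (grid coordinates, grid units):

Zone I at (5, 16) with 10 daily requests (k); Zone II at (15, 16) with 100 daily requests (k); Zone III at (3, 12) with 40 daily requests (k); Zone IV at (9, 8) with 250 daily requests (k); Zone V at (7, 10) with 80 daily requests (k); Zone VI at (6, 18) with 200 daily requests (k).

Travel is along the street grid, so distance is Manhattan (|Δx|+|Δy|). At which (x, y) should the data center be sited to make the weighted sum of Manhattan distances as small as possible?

(9, 12)

Manhattan distance separates: Σwᵢ(|x−xᵢ|+|y−yᵢ|) = Σwᵢ|x−xᵢ| + Σwᵢ|y−yᵢ|, so x and y are optimised independently as 1-D weighted medians.
Total weight W = 680; half = 340.
x-coordinate, sorted with cumulative weight:
  x=3 (Zone III, w=40) cum 40
  x=5 (Zone I, w=10) cum 50
  x=6 (Zone VI, w=200) cum 250
  x=7 (Zone V, w=80) cum 330
  x=9 (Zone IV, w=250) cum 580  ← median
  x=15 (Zone II, w=100) cum 680
⇒ x* = 9
y-coordinate, sorted with cumulative weight:
  y=8 (Zone IV, w=250) cum 250
  y=10 (Zone V, w=80) cum 330
  y=12 (Zone III, w=40) cum 370  ← median
  y=16 (Zone I, w=10) cum 380
  y=16 (Zone II, w=100) cum 480
  y=18 (Zone VI, w=200) cum 680
⇒ y* = 12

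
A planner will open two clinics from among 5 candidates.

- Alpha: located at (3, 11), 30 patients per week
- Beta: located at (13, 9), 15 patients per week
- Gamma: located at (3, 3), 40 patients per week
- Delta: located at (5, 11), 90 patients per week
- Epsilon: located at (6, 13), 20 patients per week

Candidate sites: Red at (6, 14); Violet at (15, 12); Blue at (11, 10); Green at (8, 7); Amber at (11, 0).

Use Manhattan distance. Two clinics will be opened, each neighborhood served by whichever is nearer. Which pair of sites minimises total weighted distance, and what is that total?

{Red, Green}, total 1025

Evaluate every pair (each demand assigned to the nearer of the two):
  {Red, Green}: total = 1025
  {Red, Blue}: total = 1165
  {Red, Amber}: total = 1165
  {Red, Violet}: total = 1195
  {Blue, Green}: total = 1465
  {Violet, Green}: total = 1495
  {Green, Amber}: total = 1525
  {Blue, Amber}: total = 1545
  {Violet, Blue}: total = 1705
  {Violet, Amber}: total = 2095
Best pair: {Red, Green} with total 1025.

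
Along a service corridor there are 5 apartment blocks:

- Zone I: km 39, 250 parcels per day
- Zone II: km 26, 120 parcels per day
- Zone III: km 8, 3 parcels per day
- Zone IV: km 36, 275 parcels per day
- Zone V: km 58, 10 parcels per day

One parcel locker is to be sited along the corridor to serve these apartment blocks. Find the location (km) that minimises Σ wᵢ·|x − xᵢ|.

For a sum of weighted absolute distances on a line, the optimum is the weighted median (not the mean). Total weight W = 658; half-weight = 329.
Sort by position and accumulate weight:
  km 8 (Zone III, w=3) → cum 3
  km 26 (Zone II, w=120) → cum 123
  km 36 (Zone IV, w=275) → cum 398  ≥ 329 → median here
  km 39 (Zone I, w=250) → cum 648
  km 58 (Zone V, w=10) → cum 658
Optimal location: km 36.

x = 36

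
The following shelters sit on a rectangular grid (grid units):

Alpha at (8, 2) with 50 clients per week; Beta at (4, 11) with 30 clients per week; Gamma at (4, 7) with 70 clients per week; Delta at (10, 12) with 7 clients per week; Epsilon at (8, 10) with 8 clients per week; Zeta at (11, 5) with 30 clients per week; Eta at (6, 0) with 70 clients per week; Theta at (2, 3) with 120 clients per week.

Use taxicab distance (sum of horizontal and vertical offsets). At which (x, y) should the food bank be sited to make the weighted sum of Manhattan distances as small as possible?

(4, 3)

Manhattan distance separates: Σwᵢ(|x−xᵢ|+|y−yᵢ|) = Σwᵢ|x−xᵢ| + Σwᵢ|y−yᵢ|, so x and y are optimised independently as 1-D weighted medians.
Total weight W = 385; half = 192.5.
x-coordinate, sorted with cumulative weight:
  x=2 (Theta, w=120) cum 120
  x=4 (Beta, w=30) cum 150
  x=4 (Gamma, w=70) cum 220  ← median
  x=6 (Eta, w=70) cum 290
  x=8 (Alpha, w=50) cum 340
  x=8 (Epsilon, w=8) cum 348
  x=10 (Delta, w=7) cum 355
  x=11 (Zeta, w=30) cum 385
⇒ x* = 4
y-coordinate, sorted with cumulative weight:
  y=0 (Eta, w=70) cum 70
  y=2 (Alpha, w=50) cum 120
  y=3 (Theta, w=120) cum 240  ← median
  y=5 (Zeta, w=30) cum 270
  y=7 (Gamma, w=70) cum 340
  y=10 (Epsilon, w=8) cum 348
  y=11 (Beta, w=30) cum 378
  y=12 (Delta, w=7) cum 385
⇒ y* = 3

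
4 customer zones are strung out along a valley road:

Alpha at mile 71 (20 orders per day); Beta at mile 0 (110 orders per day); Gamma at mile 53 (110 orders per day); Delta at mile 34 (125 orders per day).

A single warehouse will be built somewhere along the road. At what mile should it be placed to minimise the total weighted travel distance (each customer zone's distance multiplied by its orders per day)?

For a sum of weighted absolute distances on a line, the optimum is the weighted median (not the mean). Total weight W = 365; half-weight = 182.5.
Sort by position and accumulate weight:
  mile 0 (Beta, w=110) → cum 110
  mile 34 (Delta, w=125) → cum 235  ≥ 182.5 → median here
  mile 53 (Gamma, w=110) → cum 345
  mile 71 (Alpha, w=20) → cum 365
Optimal location: mile 34.

x = 34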